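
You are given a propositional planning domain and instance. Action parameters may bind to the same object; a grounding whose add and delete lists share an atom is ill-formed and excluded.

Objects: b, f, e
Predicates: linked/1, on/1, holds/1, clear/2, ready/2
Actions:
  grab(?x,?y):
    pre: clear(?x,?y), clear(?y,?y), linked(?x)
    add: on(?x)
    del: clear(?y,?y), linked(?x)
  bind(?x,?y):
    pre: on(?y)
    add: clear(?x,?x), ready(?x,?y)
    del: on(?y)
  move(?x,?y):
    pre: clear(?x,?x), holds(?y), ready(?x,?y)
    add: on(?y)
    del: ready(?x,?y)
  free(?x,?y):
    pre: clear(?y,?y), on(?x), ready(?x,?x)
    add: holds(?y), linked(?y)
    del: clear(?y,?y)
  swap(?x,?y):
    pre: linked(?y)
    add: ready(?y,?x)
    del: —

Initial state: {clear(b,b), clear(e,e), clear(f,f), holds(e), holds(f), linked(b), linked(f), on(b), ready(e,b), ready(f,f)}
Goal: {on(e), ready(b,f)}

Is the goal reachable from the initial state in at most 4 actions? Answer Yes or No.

Yes

1. swap(f,b)  →  {clear(b,b), clear(e,e), clear(f,f), holds(e), holds(f), linked(b), linked(f), on(b), ready(b,f), ready(e,b), ready(f,f)}
2. swap(e,b)  →  {clear(b,b), clear(e,e), clear(f,f), holds(e), holds(f), linked(b), linked(f), on(b), ready(b,e), ready(b,f), ready(e,b), ready(f,f)}
3. move(b,e)  →  {clear(b,b), clear(e,e), clear(f,f), holds(e), holds(f), linked(b), linked(f), on(b), on(e), ready(b,f), ready(e,b), ready(f,f)}
optimal plan length = 3; 3 ≤ 4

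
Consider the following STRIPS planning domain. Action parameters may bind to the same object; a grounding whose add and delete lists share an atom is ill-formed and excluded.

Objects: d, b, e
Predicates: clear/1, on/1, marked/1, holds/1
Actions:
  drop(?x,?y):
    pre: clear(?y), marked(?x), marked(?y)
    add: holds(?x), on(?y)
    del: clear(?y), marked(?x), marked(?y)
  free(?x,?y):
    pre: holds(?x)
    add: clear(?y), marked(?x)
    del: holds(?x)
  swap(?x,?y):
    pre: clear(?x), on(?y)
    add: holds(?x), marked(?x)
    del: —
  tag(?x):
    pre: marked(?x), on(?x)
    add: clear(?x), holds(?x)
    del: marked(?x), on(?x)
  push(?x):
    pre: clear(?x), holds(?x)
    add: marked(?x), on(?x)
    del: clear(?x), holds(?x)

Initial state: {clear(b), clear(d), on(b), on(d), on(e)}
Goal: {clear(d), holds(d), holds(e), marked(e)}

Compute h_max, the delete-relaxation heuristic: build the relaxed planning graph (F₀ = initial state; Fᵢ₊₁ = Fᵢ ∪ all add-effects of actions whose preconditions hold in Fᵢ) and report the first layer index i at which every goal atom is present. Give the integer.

3

F0 = init (5 atoms)
F1 = F0 ∪ {holds(b), holds(d), marked(b), marked(d)}  (9 atoms)
F2 = F1 ∪ {clear(e)}  (10 atoms)
F3 = F2 ∪ {holds(e), marked(e)}  (12 atoms)
goal ⊆ F3  ⇒  h_max = 3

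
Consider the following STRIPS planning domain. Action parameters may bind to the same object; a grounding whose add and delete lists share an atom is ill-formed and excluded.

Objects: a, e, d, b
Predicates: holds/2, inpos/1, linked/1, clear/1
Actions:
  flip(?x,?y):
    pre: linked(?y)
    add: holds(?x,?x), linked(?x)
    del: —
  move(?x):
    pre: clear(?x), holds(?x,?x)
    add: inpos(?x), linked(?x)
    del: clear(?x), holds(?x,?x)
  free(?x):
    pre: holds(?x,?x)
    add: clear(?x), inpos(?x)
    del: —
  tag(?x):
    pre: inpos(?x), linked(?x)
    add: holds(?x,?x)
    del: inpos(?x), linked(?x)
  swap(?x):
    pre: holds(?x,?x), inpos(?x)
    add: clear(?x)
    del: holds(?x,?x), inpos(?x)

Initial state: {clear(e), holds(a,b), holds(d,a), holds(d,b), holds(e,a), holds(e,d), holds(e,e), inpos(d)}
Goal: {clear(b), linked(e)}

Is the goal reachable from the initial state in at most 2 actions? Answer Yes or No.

No

1. move(e)  →  {holds(a,b), holds(d,a), holds(d,b), holds(e,a), holds(e,d), inpos(d), inpos(e), linked(e)}
2. flip(b,e)  →  {holds(a,b), holds(b,b), holds(d,a), holds(d,b), holds(e,a), holds(e,d), inpos(d), inpos(e), linked(b), linked(e)}
3. free(b)  →  {clear(b), holds(a,b), holds(b,b), holds(d,a), holds(d,b), holds(e,a), holds(e,d), inpos(b), inpos(d), inpos(e), linked(b), linked(e)}
optimal plan length = 3; 3 > 2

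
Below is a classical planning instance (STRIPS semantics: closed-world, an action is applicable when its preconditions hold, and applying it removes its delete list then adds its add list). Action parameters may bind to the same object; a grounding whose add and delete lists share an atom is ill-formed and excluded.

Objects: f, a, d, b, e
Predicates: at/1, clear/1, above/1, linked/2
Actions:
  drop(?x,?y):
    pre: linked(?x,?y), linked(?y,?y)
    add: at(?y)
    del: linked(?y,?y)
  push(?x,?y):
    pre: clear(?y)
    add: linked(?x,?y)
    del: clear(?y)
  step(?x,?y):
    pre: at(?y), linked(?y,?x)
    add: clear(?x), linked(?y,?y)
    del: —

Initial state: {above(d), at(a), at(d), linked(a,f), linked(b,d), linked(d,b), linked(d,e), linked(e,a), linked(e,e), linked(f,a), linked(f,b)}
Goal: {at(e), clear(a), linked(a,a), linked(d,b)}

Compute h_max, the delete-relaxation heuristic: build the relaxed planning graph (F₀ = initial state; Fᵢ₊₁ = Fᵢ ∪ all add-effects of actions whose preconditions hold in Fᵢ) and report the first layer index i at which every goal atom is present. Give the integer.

F0 = init (11 atoms)
F1 = F0 ∪ {at(e), clear(b), clear(e), clear(f), linked(a,a), linked(d,d)}  (17 atoms)
F2 = F1 ∪ {clear(a), clear(d), linked(a,b), linked(a,e), linked(b,b), linked(b,e), linked(b,f), linked(d,f), linked(e,b), linked(e,f), linked(f,e), linked(f,f)}  (29 atoms)
goal ⊆ F2  ⇒  h_max = 2

2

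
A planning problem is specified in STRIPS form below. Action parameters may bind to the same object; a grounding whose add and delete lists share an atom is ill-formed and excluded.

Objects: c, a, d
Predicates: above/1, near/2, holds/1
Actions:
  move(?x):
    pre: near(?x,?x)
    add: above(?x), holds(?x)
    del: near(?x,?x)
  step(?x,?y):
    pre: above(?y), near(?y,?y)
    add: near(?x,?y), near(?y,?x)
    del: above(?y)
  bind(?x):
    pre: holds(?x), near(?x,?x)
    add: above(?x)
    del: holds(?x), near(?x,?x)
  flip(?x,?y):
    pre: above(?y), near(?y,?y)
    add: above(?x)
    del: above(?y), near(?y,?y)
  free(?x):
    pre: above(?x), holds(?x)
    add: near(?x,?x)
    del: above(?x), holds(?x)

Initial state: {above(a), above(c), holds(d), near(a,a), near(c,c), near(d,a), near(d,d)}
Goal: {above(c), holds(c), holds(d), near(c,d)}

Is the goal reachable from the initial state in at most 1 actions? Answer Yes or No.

1. step(d,c)  →  {above(a), holds(d), near(a,a), near(c,c), near(c,d), near(d,a), near(d,c), near(d,d)}
2. move(c)  →  {above(a), above(c), holds(c), holds(d), near(a,a), near(c,d), near(d,a), near(d,c), near(d,d)}
optimal plan length = 2; 2 > 1

No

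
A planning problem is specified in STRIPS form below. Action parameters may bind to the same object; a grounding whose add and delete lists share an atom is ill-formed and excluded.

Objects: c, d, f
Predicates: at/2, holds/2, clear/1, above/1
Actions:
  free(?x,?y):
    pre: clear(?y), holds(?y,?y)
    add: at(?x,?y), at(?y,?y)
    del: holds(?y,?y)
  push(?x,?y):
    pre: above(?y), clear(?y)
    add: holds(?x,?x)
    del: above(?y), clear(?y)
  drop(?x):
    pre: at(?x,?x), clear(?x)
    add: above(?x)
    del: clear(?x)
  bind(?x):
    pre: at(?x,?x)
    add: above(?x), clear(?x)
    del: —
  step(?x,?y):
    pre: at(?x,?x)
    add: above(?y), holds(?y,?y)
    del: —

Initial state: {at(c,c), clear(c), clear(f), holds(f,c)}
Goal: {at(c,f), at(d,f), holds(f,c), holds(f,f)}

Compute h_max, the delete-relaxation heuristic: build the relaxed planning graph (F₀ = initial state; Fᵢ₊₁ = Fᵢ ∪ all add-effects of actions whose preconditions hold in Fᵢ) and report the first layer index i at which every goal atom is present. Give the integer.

2

F0 = init (4 atoms)
F1 = F0 ∪ {above(c), above(d), above(f), holds(c,c), holds(d,d), holds(f,f)}  (10 atoms)
F2 = F1 ∪ {at(c,f), at(d,c), at(d,f), at(f,c), at(f,f)}  (15 atoms)
goal ⊆ F2  ⇒  h_max = 2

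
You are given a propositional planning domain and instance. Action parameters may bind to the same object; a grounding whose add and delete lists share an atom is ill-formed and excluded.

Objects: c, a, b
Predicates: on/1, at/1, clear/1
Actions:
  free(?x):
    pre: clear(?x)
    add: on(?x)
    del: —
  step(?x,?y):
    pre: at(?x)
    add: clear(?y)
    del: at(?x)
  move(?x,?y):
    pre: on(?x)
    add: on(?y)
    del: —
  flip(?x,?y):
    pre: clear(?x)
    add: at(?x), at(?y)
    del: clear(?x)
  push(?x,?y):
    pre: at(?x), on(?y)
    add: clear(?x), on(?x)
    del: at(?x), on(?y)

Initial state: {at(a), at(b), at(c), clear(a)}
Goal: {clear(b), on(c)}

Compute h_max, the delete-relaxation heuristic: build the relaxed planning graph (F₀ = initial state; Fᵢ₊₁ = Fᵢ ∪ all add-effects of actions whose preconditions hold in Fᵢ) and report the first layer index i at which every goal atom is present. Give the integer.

2

F0 = init (4 atoms)
F1 = F0 ∪ {clear(b), clear(c), on(a)}  (7 atoms)
F2 = F1 ∪ {on(b), on(c)}  (9 atoms)
goal ⊆ F2  ⇒  h_max = 2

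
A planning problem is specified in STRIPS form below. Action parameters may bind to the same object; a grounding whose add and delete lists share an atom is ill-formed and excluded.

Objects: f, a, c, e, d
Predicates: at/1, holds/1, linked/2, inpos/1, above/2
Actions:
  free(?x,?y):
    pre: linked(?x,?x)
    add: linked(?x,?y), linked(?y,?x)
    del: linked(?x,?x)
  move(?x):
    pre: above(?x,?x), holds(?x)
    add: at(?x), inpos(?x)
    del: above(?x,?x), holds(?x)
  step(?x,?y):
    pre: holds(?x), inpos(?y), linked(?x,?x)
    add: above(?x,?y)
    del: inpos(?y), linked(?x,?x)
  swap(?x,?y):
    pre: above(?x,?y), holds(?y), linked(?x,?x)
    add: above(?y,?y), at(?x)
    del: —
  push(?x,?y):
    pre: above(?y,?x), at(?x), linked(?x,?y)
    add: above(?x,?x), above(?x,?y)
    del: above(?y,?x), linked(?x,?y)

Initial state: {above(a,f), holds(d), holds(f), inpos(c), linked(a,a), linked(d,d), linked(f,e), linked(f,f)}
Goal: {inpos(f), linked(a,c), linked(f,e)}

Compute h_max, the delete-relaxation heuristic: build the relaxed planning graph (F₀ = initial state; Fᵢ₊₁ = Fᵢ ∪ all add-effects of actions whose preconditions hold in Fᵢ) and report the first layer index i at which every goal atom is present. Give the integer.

F0 = init (8 atoms)
F1 = F0 ∪ {above(d,c), above(f,c), above(f,f), at(a), linked(a,c), linked(a,d), linked(a,e), linked(a,f), linked(c,a), linked(c,d), linked(c,f), linked(d,a), linked(d,c), linked(d,e), linked(d,f), linked(e,a), linked(e,d), linked(e,f), linked(f,a), linked(f,c), linked(f,d)}  (29 atoms)
F2 = F1 ∪ {at(f), inpos(f)}  (31 atoms)
goal ⊆ F2  ⇒  h_max = 2

2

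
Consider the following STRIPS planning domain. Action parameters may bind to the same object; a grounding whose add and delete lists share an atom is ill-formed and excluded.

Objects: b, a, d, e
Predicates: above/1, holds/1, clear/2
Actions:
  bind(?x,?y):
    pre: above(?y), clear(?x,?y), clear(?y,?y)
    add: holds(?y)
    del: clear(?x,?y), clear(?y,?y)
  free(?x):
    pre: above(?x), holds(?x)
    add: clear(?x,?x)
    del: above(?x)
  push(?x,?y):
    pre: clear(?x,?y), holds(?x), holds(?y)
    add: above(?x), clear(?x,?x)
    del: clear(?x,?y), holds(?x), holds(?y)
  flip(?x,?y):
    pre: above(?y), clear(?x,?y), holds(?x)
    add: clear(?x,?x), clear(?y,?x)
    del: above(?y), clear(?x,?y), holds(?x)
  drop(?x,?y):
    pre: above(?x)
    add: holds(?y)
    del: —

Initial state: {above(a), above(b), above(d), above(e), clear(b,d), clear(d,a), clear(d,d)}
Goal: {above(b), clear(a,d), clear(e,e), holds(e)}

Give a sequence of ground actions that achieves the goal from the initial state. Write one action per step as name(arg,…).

bind(b,d); flip(d,a); drop(b,e); free(e)

1. bind(b,d)  →  {above(a), above(b), above(d), above(e), clear(d,a), holds(d)}
2. flip(d,a)  →  {above(b), above(d), above(e), clear(a,d), clear(d,d)}
3. drop(b,e)  →  {above(b), above(d), above(e), clear(a,d), clear(d,d), holds(e)}
4. free(e)  →  {above(b), above(d), clear(a,d), clear(d,d), clear(e,e), holds(e)}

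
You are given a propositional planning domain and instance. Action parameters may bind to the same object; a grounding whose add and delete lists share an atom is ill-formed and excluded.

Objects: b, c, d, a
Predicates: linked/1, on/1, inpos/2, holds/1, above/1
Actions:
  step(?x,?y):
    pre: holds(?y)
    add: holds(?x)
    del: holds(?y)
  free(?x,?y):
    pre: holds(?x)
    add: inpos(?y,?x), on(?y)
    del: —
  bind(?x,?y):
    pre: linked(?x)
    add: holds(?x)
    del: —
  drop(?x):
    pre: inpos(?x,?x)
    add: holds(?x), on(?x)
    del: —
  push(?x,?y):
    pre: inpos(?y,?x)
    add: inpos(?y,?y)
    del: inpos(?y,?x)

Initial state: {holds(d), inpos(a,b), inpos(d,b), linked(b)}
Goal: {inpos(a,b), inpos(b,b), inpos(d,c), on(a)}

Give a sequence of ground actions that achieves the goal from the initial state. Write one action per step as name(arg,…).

1. step(b,d)  →  {holds(b), inpos(a,b), inpos(d,b), linked(b)}
2. free(b,b)  →  {holds(b), inpos(a,b), inpos(b,b), inpos(d,b), linked(b), on(b)}
3. step(c,b)  →  {holds(c), inpos(a,b), inpos(b,b), inpos(d,b), linked(b), on(b)}
4. free(c,d)  →  {holds(c), inpos(a,b), inpos(b,b), inpos(d,b), inpos(d,c), linked(b), on(b), on(d)}
5. free(c,a)  →  {holds(c), inpos(a,b), inpos(a,c), inpos(b,b), inpos(d,b), inpos(d,c), linked(b), on(a), on(b), on(d)}

step(b,d); free(b,b); step(c,b); free(c,d); free(c,a)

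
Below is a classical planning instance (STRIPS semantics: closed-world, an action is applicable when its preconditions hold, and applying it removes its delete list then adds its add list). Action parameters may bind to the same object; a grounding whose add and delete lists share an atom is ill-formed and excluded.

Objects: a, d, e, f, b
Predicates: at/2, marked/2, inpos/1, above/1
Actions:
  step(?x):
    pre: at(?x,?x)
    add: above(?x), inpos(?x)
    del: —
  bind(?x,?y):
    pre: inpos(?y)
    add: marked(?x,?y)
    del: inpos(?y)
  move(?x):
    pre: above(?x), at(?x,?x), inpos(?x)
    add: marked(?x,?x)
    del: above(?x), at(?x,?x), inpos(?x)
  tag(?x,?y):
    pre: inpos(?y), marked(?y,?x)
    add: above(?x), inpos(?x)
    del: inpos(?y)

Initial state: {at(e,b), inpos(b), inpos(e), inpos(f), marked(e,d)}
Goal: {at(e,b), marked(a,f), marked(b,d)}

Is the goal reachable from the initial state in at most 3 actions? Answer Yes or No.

1. bind(a,f)  →  {at(e,b), inpos(b), inpos(e), marked(a,f), marked(e,d)}
2. tag(d,e)  →  {above(d), at(e,b), inpos(b), inpos(d), marked(a,f), marked(e,d)}
3. bind(b,d)  →  {above(d), at(e,b), inpos(b), marked(a,f), marked(b,d), marked(e,d)}
optimal plan length = 3; 3 ≤ 3

Yes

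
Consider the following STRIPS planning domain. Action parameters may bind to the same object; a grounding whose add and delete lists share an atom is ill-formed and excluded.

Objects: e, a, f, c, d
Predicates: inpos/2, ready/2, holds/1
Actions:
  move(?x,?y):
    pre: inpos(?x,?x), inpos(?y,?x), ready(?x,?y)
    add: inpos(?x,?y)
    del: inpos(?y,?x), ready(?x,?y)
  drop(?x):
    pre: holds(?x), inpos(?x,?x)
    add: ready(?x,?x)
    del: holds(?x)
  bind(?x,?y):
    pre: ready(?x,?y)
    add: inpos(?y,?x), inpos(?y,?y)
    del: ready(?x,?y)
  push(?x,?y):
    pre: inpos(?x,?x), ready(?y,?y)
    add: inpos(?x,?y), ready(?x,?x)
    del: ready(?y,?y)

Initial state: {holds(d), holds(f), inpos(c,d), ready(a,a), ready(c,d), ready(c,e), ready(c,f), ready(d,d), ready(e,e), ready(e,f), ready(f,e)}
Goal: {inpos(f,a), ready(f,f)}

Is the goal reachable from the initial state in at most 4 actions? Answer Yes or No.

1. bind(e,f)  →  {holds(d), holds(f), inpos(c,d), inpos(f,e), inpos(f,f), ready(a,a), ready(c,d), ready(c,e), ready(c,f), ready(d,d), ready(e,e), ready(f,e)}
2. push(f,a)  →  {holds(d), holds(f), inpos(c,d), inpos(f,a), inpos(f,e), inpos(f,f), ready(c,d), ready(c,e), ready(c,f), ready(d,d), ready(e,e), ready(f,e), ready(f,f)}
optimal plan length = 2; 2 ≤ 4

Yes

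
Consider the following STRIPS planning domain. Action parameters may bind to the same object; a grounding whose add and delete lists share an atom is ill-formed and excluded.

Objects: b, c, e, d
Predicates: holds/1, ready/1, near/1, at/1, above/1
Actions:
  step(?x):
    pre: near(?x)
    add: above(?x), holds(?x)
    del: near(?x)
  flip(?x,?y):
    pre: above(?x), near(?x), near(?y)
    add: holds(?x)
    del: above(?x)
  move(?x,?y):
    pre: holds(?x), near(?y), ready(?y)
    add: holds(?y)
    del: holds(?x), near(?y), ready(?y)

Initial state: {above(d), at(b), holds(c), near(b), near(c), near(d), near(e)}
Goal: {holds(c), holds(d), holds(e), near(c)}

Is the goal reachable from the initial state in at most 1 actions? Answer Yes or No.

1. step(e)  →  {above(d), above(e), at(b), holds(c), holds(e), near(b), near(c), near(d)}
2. step(d)  →  {above(d), above(e), at(b), holds(c), holds(d), holds(e), near(b), near(c)}
optimal plan length = 2; 2 > 1

No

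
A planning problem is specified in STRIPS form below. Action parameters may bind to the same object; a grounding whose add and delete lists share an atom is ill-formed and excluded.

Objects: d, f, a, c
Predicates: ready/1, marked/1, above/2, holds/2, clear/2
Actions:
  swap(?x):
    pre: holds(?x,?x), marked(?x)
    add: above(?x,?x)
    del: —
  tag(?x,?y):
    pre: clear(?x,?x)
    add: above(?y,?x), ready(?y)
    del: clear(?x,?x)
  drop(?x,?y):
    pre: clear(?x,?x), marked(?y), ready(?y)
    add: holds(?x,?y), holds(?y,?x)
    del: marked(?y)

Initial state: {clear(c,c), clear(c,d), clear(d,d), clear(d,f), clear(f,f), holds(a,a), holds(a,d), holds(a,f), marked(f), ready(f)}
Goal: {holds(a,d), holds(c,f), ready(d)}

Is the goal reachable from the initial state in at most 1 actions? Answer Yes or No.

1. tag(d,d)  →  {above(d,d), clear(c,c), clear(c,d), clear(d,f), clear(f,f), holds(a,a), holds(a,d), holds(a,f), marked(f), ready(d), ready(f)}
2. drop(c,f)  →  {above(d,d), clear(c,c), clear(c,d), clear(d,f), clear(f,f), holds(a,a), holds(a,d), holds(a,f), holds(c,f), holds(f,c), ready(d), ready(f)}
optimal plan length = 2; 2 > 1

No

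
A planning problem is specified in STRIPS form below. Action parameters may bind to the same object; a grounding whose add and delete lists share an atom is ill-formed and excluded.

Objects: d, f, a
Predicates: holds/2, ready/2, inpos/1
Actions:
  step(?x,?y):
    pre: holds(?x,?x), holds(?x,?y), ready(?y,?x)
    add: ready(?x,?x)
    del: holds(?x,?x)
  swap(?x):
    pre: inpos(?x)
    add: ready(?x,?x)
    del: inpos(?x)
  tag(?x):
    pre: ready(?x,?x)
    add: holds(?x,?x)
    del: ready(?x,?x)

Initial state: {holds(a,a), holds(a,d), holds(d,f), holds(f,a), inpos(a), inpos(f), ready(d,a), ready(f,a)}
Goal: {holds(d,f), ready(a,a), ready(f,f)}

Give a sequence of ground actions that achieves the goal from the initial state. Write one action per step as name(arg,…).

1. step(a,d)  →  {holds(a,d), holds(d,f), holds(f,a), inpos(a), inpos(f), ready(a,a), ready(d,a), ready(f,a)}
2. swap(f)  →  {holds(a,d), holds(d,f), holds(f,a), inpos(a), ready(a,a), ready(d,a), ready(f,a), ready(f,f)}

step(a,d); swap(f)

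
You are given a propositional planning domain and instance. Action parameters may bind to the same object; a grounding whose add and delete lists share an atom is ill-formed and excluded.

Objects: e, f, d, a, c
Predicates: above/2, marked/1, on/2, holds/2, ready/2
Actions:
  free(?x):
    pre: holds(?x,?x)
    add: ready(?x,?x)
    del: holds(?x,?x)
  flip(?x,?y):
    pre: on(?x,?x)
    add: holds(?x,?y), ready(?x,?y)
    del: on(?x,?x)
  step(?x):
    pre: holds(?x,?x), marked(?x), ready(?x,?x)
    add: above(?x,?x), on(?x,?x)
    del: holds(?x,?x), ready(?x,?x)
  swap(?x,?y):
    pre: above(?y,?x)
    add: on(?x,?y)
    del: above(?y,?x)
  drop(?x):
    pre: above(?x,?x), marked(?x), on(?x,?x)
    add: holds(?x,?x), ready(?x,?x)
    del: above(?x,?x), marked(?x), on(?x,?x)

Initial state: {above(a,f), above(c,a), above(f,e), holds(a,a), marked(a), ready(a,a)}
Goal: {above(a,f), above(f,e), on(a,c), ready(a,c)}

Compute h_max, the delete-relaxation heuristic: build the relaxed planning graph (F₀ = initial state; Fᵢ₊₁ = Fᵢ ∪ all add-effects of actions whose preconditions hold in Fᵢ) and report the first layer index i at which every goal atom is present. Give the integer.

F0 = init (6 atoms)
F1 = F0 ∪ {above(a,a), on(a,a), on(a,c), on(e,f), on(f,a)}  (11 atoms)
F2 = F1 ∪ {holds(a,c), holds(a,d), holds(a,e), holds(a,f), ready(a,c), ready(a,d), ready(a,e), ready(a,f)}  (19 atoms)
goal ⊆ F2  ⇒  h_max = 2

2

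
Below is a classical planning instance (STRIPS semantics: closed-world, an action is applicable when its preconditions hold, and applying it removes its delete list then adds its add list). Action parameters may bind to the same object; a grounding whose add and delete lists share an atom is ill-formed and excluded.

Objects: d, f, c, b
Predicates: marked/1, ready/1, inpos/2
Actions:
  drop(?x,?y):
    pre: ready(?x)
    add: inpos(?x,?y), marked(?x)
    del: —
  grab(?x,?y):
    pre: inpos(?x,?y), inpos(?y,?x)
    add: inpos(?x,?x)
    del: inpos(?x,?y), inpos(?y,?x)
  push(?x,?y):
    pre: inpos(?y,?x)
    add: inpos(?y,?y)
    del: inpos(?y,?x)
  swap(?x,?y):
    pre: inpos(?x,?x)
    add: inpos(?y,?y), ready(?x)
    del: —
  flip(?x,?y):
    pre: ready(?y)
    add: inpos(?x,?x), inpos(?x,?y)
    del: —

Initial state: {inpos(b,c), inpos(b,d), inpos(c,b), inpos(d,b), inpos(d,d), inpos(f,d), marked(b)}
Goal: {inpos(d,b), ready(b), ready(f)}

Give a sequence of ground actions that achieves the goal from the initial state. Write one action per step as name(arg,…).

1. grab(b,c)  →  {inpos(b,b), inpos(b,d), inpos(d,b), inpos(d,d), inpos(f,d), marked(b)}
2. swap(b,f)  →  {inpos(b,b), inpos(b,d), inpos(d,b), inpos(d,d), inpos(f,d), inpos(f,f), marked(b), ready(b)}
3. swap(f,d)  →  {inpos(b,b), inpos(b,d), inpos(d,b), inpos(d,d), inpos(f,d), inpos(f,f), marked(b), ready(b), ready(f)}

grab(b,c); swap(b,f); swap(f,d)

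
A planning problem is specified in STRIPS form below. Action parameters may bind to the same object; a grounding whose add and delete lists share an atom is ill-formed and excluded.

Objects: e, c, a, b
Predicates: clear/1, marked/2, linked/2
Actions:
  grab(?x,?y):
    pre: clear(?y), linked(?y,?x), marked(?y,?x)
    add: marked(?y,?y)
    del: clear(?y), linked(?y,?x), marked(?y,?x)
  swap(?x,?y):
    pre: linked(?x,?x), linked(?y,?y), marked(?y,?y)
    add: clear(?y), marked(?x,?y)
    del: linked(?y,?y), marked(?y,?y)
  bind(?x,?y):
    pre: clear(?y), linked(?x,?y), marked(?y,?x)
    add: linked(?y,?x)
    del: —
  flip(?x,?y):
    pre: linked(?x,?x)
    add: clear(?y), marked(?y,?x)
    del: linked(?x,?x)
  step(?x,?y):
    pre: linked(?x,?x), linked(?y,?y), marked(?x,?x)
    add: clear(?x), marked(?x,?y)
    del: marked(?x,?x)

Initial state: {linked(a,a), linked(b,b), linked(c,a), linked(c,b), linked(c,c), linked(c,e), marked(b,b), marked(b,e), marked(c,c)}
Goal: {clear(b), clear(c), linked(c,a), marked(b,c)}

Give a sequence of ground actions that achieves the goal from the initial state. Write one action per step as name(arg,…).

1. swap(b,c)  →  {clear(c), linked(a,a), linked(b,b), linked(c,a), linked(c,b), linked(c,e), marked(b,b), marked(b,c), marked(b,e)}
2. swap(a,b)  →  {clear(b), clear(c), linked(a,a), linked(c,a), linked(c,b), linked(c,e), marked(a,b), marked(b,c), marked(b,e)}

swap(b,c); swap(a,b)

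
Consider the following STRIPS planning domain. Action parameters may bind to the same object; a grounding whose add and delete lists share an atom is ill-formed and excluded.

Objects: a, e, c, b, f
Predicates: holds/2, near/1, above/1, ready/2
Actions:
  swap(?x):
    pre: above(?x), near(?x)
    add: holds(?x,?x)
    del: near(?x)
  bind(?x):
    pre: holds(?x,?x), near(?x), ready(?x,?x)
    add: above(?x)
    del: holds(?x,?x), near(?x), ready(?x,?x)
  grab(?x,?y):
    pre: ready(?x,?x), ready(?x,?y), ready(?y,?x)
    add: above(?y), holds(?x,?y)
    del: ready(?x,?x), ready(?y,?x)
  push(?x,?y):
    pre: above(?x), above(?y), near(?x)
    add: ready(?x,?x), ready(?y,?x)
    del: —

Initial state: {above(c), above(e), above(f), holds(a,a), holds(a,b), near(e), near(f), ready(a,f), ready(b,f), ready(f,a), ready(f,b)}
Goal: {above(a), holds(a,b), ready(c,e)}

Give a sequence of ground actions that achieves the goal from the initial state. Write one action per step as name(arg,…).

push(e,c); push(f,e); grab(f,a)

1. push(e,c)  →  {above(c), above(e), above(f), holds(a,a), holds(a,b), near(e), near(f), ready(a,f), ready(b,f), ready(c,e), ready(e,e), ready(f,a), ready(f,b)}
2. push(f,e)  →  {above(c), above(e), above(f), holds(a,a), holds(a,b), near(e), near(f), ready(a,f), ready(b,f), ready(c,e), ready(e,e), ready(e,f), ready(f,a), ready(f,b), ready(f,f)}
3. grab(f,a)  →  {above(a), above(c), above(e), above(f), holds(a,a), holds(a,b), holds(f,a), near(e), near(f), ready(b,f), ready(c,e), ready(e,e), ready(e,f), ready(f,a), ready(f,b)}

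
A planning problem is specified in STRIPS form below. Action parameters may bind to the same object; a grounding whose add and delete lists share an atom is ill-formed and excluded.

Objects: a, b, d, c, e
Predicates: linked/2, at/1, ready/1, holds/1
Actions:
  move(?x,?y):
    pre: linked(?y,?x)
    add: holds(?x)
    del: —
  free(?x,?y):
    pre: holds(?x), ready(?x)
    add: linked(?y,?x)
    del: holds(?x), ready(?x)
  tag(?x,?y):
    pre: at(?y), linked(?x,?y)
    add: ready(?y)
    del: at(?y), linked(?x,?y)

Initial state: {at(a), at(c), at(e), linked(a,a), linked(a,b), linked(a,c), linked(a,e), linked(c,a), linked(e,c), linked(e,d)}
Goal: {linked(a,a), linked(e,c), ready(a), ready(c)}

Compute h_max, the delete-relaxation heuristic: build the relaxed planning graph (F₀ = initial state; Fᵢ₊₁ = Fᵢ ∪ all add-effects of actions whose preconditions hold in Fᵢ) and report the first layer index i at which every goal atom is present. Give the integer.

1

F0 = init (10 atoms)
F1 = F0 ∪ {holds(a), holds(b), holds(c), holds(d), holds(e), ready(a), ready(c), ready(e)}  (18 atoms)
goal ⊆ F1  ⇒  h_max = 1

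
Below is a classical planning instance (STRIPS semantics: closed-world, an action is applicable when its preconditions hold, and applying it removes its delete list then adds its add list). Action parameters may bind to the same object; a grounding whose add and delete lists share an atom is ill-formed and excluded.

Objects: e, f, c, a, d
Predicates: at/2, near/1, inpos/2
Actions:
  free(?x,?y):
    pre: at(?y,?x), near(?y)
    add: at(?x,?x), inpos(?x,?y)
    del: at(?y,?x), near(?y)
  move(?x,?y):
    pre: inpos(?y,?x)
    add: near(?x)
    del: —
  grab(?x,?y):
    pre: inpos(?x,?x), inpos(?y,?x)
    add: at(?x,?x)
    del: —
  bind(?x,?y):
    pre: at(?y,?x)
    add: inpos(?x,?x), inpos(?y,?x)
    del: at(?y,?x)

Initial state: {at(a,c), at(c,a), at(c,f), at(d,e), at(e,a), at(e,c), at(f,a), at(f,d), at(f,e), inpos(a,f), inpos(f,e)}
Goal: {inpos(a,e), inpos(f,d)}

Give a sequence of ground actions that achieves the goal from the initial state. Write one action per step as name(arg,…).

move(e,f); free(a,e); bind(d,f)

1. move(e,f)  →  {at(a,c), at(c,a), at(c,f), at(d,e), at(e,a), at(e,c), at(f,a), at(f,d), at(f,e), inpos(a,f), inpos(f,e), near(e)}
2. free(a,e)  →  {at(a,a), at(a,c), at(c,a), at(c,f), at(d,e), at(e,c), at(f,a), at(f,d), at(f,e), inpos(a,e), inpos(a,f), inpos(f,e)}
3. bind(d,f)  →  {at(a,a), at(a,c), at(c,a), at(c,f), at(d,e), at(e,c), at(f,a), at(f,e), inpos(a,e), inpos(a,f), inpos(d,d), inpos(f,d), inpos(f,e)}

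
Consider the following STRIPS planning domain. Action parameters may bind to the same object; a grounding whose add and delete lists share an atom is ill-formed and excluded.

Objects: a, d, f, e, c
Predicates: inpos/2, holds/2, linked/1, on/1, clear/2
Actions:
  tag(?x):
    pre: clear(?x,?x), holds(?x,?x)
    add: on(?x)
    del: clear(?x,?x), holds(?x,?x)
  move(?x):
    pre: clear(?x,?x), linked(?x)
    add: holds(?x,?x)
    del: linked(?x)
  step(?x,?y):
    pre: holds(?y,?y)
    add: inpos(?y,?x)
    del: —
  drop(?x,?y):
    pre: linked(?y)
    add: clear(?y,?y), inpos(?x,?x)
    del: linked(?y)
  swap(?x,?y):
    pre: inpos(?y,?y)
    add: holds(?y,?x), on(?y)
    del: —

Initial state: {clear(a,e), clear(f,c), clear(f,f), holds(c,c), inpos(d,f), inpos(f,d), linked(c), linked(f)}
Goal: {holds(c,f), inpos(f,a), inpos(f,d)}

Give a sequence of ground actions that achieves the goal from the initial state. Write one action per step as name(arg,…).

move(f); step(a,f); step(c,c); swap(f,c)

1. move(f)  →  {clear(a,e), clear(f,c), clear(f,f), holds(c,c), holds(f,f), inpos(d,f), inpos(f,d), linked(c)}
2. step(a,f)  →  {clear(a,e), clear(f,c), clear(f,f), holds(c,c), holds(f,f), inpos(d,f), inpos(f,a), inpos(f,d), linked(c)}
3. step(c,c)  →  {clear(a,e), clear(f,c), clear(f,f), holds(c,c), holds(f,f), inpos(c,c), inpos(d,f), inpos(f,a), inpos(f,d), linked(c)}
4. swap(f,c)  →  {clear(a,e), clear(f,c), clear(f,f), holds(c,c), holds(c,f), holds(f,f), inpos(c,c), inpos(d,f), inpos(f,a), inpos(f,d), linked(c), on(c)}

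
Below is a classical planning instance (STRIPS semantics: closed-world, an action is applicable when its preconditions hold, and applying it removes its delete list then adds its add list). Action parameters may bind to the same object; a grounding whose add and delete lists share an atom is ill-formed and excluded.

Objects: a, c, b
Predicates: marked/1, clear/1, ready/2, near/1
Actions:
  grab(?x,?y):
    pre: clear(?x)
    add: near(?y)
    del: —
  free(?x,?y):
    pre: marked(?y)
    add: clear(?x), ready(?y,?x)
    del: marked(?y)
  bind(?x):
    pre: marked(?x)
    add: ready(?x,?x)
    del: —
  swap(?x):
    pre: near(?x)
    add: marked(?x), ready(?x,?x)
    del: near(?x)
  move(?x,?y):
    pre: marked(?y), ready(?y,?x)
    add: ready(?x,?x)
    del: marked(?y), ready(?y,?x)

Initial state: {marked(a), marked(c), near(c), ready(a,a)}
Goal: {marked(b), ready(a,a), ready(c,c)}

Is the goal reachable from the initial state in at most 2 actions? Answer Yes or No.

1. free(c,c)  →  {clear(c), marked(a), near(c), ready(a,a), ready(c,c)}
2. grab(c,b)  →  {clear(c), marked(a), near(b), near(c), ready(a,a), ready(c,c)}
3. swap(b)  →  {clear(c), marked(a), marked(b), near(c), ready(a,a), ready(b,b), ready(c,c)}
optimal plan length = 3; 3 > 2

No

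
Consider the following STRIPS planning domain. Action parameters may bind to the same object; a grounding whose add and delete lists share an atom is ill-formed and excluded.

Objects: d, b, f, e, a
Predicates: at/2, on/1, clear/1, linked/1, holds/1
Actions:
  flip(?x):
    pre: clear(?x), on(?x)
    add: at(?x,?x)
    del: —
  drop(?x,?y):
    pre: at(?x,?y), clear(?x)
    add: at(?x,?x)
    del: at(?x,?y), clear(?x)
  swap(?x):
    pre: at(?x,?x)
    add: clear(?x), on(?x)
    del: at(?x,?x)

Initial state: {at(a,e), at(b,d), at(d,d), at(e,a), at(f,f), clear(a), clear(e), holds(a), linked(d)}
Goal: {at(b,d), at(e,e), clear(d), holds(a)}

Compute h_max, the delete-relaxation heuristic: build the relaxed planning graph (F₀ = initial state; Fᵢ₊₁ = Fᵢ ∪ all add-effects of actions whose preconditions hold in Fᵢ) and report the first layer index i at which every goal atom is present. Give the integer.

1

F0 = init (9 atoms)
F1 = F0 ∪ {at(a,a), at(e,e), clear(d), clear(f), on(d), on(f)}  (15 atoms)
goal ⊆ F1  ⇒  h_max = 1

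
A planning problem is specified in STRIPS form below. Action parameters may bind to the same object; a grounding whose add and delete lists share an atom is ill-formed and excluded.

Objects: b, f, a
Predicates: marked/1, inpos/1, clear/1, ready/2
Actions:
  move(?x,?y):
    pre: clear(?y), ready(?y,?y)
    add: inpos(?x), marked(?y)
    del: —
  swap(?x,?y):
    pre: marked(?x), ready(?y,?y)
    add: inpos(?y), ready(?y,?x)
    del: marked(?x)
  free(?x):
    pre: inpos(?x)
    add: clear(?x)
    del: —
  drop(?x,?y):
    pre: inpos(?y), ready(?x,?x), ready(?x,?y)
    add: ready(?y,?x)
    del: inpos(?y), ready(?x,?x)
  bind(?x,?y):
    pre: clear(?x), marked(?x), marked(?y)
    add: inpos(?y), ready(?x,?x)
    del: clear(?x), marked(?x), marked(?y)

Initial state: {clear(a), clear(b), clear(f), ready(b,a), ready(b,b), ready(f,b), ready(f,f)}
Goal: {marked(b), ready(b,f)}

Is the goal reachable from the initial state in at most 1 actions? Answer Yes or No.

1. move(b,b)  →  {clear(a), clear(b), clear(f), inpos(b), marked(b), ready(b,a), ready(b,b), ready(f,b), ready(f,f)}
2. drop(f,b)  →  {clear(a), clear(b), clear(f), marked(b), ready(b,a), ready(b,b), ready(b,f), ready(f,b)}
optimal plan length = 2; 2 > 1

No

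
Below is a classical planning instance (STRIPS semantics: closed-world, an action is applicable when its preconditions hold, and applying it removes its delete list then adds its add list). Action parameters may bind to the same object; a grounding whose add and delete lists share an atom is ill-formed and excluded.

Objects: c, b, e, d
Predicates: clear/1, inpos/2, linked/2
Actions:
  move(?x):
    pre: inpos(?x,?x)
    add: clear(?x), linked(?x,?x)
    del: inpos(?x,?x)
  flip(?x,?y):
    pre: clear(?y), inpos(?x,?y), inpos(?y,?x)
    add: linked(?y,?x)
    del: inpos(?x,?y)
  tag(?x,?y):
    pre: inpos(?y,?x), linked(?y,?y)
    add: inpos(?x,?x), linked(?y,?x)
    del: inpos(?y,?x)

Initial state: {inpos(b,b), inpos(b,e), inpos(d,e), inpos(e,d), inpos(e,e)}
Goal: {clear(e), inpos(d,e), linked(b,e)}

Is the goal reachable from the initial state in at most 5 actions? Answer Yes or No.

Yes

1. move(b)  →  {clear(b), inpos(b,e), inpos(d,e), inpos(e,d), inpos(e,e), linked(b,b)}
2. move(e)  →  {clear(b), clear(e), inpos(b,e), inpos(d,e), inpos(e,d), linked(b,b), linked(e,e)}
3. tag(e,b)  →  {clear(b), clear(e), inpos(d,e), inpos(e,d), inpos(e,e), linked(b,b), linked(b,e), linked(e,e)}
optimal plan length = 3; 3 ≤ 5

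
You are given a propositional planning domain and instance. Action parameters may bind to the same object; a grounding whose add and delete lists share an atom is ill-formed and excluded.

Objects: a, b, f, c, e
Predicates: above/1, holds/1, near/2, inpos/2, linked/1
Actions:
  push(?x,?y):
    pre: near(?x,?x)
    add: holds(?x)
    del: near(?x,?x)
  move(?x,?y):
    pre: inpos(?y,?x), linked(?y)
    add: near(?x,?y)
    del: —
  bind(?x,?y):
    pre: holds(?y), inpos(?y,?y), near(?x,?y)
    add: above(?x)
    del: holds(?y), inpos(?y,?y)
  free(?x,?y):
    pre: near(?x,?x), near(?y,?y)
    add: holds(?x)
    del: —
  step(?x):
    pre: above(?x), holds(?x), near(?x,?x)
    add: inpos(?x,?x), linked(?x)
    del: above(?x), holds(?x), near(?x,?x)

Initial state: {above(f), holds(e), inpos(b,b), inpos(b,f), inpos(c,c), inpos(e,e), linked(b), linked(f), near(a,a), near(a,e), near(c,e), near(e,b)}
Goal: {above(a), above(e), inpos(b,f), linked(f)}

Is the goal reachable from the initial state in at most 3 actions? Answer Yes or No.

1. move(b,b)  →  {above(f), holds(e), inpos(b,b), inpos(b,f), inpos(c,c), inpos(e,e), linked(b), linked(f), near(a,a), near(a,e), near(b,b), near(c,e), near(e,b)}
2. push(b,a)  →  {above(f), holds(b), holds(e), inpos(b,b), inpos(b,f), inpos(c,c), inpos(e,e), linked(b), linked(f), near(a,a), near(a,e), near(c,e), near(e,b)}
3. bind(a,e)  →  {above(a), above(f), holds(b), inpos(b,b), inpos(b,f), inpos(c,c), linked(b), linked(f), near(a,a), near(a,e), near(c,e), near(e,b)}
4. bind(e,b)  →  {above(a), above(e), above(f), inpos(b,f), inpos(c,c), linked(b), linked(f), near(a,a), near(a,e), near(c,e), near(e,b)}
optimal plan length = 4; 4 > 3

No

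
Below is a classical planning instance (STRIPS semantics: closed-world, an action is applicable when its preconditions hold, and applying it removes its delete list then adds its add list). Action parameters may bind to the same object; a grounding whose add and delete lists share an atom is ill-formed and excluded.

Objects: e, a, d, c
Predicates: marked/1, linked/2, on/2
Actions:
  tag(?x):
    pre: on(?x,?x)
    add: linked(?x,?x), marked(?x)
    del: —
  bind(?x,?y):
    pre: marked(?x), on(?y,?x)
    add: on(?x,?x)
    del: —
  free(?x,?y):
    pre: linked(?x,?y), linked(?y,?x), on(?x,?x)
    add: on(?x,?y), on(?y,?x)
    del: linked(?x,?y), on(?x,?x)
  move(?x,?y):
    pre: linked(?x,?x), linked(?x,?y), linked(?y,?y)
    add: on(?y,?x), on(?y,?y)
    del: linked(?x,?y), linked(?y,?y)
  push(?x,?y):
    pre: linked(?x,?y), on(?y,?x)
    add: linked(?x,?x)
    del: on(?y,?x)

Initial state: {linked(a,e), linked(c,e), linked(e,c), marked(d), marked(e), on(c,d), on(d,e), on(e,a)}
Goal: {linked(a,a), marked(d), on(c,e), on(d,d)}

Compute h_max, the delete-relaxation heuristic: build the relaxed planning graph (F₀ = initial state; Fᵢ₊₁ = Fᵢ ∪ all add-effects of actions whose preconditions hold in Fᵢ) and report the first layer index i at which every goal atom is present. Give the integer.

F0 = init (8 atoms)
F1 = F0 ∪ {linked(a,a), on(d,d), on(e,e)}  (11 atoms)
F2 = F1 ∪ {linked(d,d), linked(e,e), on(a,a), on(c,e), on(e,c)}  (16 atoms)
goal ⊆ F2  ⇒  h_max = 2

2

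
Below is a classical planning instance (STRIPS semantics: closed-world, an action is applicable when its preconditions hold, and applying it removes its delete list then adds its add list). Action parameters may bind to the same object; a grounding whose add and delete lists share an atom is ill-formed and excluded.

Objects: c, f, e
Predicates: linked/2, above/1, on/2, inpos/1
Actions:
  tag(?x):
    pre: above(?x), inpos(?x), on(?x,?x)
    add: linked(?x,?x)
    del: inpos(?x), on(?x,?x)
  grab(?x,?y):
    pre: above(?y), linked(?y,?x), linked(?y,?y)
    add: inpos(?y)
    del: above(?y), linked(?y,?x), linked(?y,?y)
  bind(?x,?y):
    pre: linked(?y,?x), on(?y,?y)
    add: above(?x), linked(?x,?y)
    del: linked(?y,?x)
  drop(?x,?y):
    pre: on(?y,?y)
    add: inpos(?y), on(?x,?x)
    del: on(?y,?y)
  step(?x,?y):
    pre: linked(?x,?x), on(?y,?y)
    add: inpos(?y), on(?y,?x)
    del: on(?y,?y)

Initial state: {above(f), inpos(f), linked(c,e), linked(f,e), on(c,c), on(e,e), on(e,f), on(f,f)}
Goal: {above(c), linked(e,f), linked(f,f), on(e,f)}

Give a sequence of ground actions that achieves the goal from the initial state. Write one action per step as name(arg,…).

1. bind(e,c)  →  {above(e), above(f), inpos(f), linked(e,c), linked(f,e), on(c,c), on(e,e), on(e,f), on(f,f)}
2. bind(c,e)  →  {above(c), above(e), above(f), inpos(f), linked(c,e), linked(f,e), on(c,c), on(e,e), on(e,f), on(f,f)}
3. bind(e,f)  →  {above(c), above(e), above(f), inpos(f), linked(c,e), linked(e,f), on(c,c), on(e,e), on(e,f), on(f,f)}
4. tag(f)  →  {above(c), above(e), above(f), linked(c,e), linked(e,f), linked(f,f), on(c,c), on(e,e), on(e,f)}

bind(e,c); bind(c,e); bind(e,f); tag(f)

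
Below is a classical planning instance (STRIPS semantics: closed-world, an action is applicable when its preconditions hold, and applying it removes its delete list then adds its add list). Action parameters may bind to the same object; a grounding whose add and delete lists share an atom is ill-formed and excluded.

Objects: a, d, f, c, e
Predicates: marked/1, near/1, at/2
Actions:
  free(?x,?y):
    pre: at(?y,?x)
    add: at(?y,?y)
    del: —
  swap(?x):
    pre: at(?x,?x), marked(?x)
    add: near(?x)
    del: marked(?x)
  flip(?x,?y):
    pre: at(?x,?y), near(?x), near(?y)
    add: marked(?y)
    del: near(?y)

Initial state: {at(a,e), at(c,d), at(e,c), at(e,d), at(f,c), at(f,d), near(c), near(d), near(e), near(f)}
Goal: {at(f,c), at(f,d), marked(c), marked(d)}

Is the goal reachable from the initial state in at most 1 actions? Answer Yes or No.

No

1. flip(f,d)  →  {at(a,e), at(c,d), at(e,c), at(e,d), at(f,c), at(f,d), marked(d), near(c), near(e), near(f)}
2. flip(f,c)  →  {at(a,e), at(c,d), at(e,c), at(e,d), at(f,c), at(f,d), marked(c), marked(d), near(e), near(f)}
optimal plan length = 2; 2 > 1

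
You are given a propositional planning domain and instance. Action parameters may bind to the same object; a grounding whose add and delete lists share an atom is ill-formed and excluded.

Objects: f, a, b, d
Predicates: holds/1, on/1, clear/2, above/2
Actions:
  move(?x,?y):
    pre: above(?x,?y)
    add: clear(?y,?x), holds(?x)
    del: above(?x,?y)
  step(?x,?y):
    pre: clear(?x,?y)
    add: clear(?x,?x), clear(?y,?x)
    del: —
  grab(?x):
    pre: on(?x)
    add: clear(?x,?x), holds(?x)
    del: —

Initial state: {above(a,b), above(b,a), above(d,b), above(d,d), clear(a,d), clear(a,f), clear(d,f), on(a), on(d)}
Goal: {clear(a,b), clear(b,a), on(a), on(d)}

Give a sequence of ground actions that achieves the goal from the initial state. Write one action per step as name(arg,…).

move(a,b); move(b,a)

1. move(a,b)  →  {above(b,a), above(d,b), above(d,d), clear(a,d), clear(a,f), clear(b,a), clear(d,f), holds(a), on(a), on(d)}
2. move(b,a)  →  {above(d,b), above(d,d), clear(a,b), clear(a,d), clear(a,f), clear(b,a), clear(d,f), holds(a), holds(b), on(a), on(d)}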